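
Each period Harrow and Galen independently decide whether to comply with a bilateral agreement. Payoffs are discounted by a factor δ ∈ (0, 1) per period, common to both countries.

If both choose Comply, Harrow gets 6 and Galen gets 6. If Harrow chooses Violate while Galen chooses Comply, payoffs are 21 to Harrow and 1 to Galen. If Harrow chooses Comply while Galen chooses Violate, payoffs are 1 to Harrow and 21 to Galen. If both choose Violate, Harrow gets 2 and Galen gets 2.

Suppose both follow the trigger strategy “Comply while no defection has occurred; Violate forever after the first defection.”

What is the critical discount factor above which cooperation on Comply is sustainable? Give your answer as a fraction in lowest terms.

6/(1−δ) ≥ 21 + 2δ/(1−δ)
6 ≥ 21 − 19δ
δ ≥ 15/19.

15/19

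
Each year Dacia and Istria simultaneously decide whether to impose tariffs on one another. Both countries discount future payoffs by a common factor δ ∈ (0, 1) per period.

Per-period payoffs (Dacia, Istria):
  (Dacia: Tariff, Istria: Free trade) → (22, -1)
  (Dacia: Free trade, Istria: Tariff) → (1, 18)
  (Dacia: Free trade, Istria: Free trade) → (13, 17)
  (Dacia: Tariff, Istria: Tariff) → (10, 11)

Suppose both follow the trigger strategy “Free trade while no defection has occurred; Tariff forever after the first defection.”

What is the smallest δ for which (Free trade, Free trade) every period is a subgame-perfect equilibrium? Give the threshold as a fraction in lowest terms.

3/4

Dacia: cooperation gives 13 each period; deviation gives 22 once then 10 forever.
  13/(1−δ) ≥ 22 + 10δ/(1−δ) ⇒ δ ≥ 9/12 = 3/4.
Istria: cooperation gives 17 each period; deviation gives 18 once then 11 forever.
  δ ≥ 1/7.
Both must hold, so the binding constraint is Dacia's: δ ≥ 3/4.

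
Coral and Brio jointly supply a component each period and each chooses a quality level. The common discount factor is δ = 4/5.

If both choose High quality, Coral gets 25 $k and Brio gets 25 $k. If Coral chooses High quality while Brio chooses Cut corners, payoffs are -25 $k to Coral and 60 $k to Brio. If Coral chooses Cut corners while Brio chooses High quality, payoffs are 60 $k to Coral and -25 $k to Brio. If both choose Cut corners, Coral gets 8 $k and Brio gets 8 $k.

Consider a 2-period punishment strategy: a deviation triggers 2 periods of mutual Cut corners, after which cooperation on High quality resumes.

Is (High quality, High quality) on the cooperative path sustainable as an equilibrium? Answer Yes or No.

IC: δ+…+δ^2 ≥ (60−25)/(25−8) = 35/17.
At δ = 4/5: partial sum = 1.4400 < 2.0588. Cooperation not sustainable.

No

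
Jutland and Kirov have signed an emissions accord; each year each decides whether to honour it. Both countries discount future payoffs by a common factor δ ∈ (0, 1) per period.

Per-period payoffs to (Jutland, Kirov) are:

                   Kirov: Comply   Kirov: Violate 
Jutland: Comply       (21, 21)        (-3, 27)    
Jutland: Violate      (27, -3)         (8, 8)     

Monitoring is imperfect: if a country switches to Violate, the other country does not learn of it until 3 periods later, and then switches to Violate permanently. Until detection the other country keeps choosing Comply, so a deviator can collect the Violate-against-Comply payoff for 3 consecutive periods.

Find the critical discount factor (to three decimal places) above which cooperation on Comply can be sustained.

Deviating for the 3 undetected periods gains 27−21 = 6 per period over cooperation, then loses 21−8 = 13 per period forever once punishment starts.
Gain: 6(1 + δ + … + δ^2); loss: 13·δ^3/(1−δ).
No profitable deviation ⇔ 6(1−δ^3) ≤ 13·δ^3, i.e. δ^3 ≥ 6/(6+13) = 6/19.
Hence δ ≥ (6/19)^(1/3) ≈ 0.681.

0.681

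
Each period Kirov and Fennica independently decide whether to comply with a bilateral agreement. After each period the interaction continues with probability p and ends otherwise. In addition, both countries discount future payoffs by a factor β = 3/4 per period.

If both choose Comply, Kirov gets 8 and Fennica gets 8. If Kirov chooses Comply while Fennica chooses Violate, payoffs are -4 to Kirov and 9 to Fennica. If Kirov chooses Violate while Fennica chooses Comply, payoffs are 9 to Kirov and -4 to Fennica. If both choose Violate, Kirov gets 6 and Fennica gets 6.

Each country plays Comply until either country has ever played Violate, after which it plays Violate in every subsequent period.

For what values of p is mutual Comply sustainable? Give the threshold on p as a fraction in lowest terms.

4/9

With continuation probability p and discount β, the effective per-period discount factor is βp.
Grim-trigger IC: βp ≥ (9−8)/(9−6) = 1/3.
So p ≥ (1/3)/(3/4) = 4/9.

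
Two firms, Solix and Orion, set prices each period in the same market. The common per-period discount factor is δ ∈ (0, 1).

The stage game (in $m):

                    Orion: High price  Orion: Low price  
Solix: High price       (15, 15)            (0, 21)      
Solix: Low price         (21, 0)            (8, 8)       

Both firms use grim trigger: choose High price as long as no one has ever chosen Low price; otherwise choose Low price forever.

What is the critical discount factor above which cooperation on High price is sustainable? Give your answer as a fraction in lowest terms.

15/(1−δ) ≥ 21 + 8δ/(1−δ)
15 ≥ 21 − 13δ
δ ≥ 6/13.

6/13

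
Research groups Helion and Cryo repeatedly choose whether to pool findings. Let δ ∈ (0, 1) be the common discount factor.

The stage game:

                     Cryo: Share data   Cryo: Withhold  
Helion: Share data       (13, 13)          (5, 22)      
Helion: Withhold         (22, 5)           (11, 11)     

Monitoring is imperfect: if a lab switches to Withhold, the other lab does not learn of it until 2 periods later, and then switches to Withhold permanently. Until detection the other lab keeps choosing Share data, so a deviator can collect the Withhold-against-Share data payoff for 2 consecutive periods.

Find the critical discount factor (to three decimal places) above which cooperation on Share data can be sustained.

A deviator earns 22 for 2 periods, then 11 forever; cooperating earns 13 forever. Multiplying the IC by (1−δ):
13 ≥ 22(1−δ^2) + 11δ^2, so 11·δ^2 ≥ 9 and δ^2 ≥ 9/11.
δ ≥ (9/11)^(1/2) ≈ 0.905.

0.905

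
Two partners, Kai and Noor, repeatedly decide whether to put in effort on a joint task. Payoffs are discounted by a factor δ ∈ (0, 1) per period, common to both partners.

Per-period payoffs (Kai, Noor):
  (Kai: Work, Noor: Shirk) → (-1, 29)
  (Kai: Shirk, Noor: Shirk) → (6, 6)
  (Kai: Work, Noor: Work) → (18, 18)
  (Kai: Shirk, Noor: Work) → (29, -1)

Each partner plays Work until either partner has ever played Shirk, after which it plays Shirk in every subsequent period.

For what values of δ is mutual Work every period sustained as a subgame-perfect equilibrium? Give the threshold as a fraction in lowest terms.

11/23

Under grim trigger the critical discount factor is (T−C)/(T−P) with T = 29, C = 18, P = 6.
δ* = (29−18)/(29−6) = 11/23.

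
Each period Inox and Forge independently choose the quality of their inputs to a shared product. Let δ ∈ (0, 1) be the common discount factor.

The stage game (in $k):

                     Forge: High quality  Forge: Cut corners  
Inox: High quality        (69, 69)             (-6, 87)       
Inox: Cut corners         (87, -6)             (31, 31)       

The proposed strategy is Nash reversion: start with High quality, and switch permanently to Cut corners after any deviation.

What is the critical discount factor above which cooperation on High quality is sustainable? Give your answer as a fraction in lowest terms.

9/28

One-period gain from deviating is 87 − 69 = 18. The loss is 69 − 31 = 38 in every subsequent period, with present value 38·δ/(1−δ).
Deviation is unprofitable when 38·δ/(1−δ) ≥ 18, i.e. δ/(1−δ) ≥ 9/19.
Equivalently δ ≥ 18/(18+38) = 9/28.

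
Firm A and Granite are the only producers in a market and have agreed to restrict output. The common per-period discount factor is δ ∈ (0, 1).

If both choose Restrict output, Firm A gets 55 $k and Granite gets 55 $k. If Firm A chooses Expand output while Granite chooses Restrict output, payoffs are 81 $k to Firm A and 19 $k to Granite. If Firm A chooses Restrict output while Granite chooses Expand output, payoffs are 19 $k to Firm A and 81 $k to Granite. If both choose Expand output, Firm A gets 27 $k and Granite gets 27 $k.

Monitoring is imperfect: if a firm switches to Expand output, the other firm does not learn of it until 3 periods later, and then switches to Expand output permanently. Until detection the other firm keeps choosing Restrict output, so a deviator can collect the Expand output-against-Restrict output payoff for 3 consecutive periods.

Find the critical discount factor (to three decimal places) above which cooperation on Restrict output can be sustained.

Deviating for the 3 undetected periods gains 81−55 = 26 per period over cooperation, then loses 55−27 = 28 per period forever once punishment starts.
Gain: 26(1 + δ + … + δ^2); loss: 28·δ^3/(1−δ).
No profitable deviation ⇔ 26(1−δ^3) ≤ 28·δ^3, i.e. δ^3 ≥ 26/(26+28) = 13/27.
Hence δ ≥ (13/27)^(1/3) ≈ 0.784.

0.784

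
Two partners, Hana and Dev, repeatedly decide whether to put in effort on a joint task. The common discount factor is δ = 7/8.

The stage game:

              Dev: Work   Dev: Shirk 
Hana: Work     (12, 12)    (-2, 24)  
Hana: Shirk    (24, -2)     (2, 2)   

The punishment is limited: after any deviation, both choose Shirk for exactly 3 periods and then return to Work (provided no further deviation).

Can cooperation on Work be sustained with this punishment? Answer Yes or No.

Yes

A one-shot deviation gives 24 now, then 2 for 3 periods, then back to 12.
Gain from deviating: (24−12) today; loss: (12−2) in each of the next 3 periods.
No-deviation condition: (12−2)(δ+…+δ^3) ≥ 24−12, i.e. δ+…+δ^3 ≥ 6/5.
At δ = 7/8: δ+…+δ^3 = 2.3105 ≥ 1.2000.
So cooperation is sustainable.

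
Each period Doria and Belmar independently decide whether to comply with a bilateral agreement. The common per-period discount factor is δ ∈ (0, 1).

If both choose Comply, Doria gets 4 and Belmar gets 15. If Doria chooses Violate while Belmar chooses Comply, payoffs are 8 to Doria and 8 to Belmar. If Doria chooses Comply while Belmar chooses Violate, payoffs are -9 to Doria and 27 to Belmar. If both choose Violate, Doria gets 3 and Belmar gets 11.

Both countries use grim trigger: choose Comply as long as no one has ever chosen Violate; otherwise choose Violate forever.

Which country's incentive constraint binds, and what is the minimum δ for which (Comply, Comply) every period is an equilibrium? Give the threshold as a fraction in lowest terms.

Doria: cooperation gives 4 each period; deviation gives 8 once then 3 forever.
  4/(1−δ) ≥ 8 + 3δ/(1−δ) ⇒ δ ≥ 4/5.
Belmar: cooperation gives 15 each period; deviation gives 27 once then 11 forever.
  δ ≥ 12/16 = 3/4.
Both must hold, so the binding constraint is Doria's: δ ≥ 4/5.

Doria; δ ≥ 4/5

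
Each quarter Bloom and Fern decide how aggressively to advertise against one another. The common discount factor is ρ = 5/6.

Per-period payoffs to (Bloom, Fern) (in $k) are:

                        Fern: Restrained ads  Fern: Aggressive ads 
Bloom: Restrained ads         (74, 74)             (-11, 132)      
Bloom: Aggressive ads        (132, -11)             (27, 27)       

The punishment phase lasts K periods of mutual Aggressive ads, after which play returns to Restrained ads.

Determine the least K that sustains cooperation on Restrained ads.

2

No profitable deviation requires (74−27)(ρ+…+ρ^K) ≥ 132−74, i.e. ρ+…+ρ^K ≥ 58/47 ≈ 1.2340.
With ρ = 5/6, the partial sums are K=1: 0.8333, K=2: 1.5278.
K = 2 is the first length at which the sum reaches 1.2340.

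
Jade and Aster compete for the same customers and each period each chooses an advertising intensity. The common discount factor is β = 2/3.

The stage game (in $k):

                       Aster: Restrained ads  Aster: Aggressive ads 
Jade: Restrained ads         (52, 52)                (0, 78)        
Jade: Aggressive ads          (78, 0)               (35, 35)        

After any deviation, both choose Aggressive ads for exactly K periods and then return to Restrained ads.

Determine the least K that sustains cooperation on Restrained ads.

Need Σ_{k=1}^{K} β^k ≥ (78−52)/(52−35) = 1.5294 at β = 2/3.
At K = 3 the sum is 1.4074 < 1.5294; at K = 4 it is 1.6049 ≥ 1.5294.
So the minimum punishment length is K = 4.

4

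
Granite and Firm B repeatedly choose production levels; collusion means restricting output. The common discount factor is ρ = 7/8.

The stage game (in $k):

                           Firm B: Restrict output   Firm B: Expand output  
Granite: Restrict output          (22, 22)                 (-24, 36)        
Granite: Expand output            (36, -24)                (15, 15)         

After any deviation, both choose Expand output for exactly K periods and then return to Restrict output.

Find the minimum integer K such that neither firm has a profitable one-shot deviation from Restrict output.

3

IC: ρ(1−ρ^K)/(1−ρ) ≥ (36−22)/(22−15) = 2.
With ρ = 7/8: need 1 − ρ^K ≥ 2·(1−7/8)/(7/8), i.e. ρ^K ≤ 0.7143.
Since (7/8)^2 = 0.7656 and (7/8)^3 = 0.6699, the smallest such K is 3.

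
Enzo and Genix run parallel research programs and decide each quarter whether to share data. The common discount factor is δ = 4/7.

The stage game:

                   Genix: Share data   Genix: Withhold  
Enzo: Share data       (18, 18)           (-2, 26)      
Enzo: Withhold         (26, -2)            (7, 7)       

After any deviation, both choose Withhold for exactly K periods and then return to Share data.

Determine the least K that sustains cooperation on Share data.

IC: δ(1−δ^K)/(1−δ) ≥ (26−18)/(18−7) = 8/11.
With δ = 4/7: need 1 − δ^K ≥ 8/11·(1−4/7)/(4/7), i.e. δ^K ≤ 0.4545.
Since (4/7)^1 = 0.5714 and (4/7)^2 = 0.3265, the smallest such K is 2.

2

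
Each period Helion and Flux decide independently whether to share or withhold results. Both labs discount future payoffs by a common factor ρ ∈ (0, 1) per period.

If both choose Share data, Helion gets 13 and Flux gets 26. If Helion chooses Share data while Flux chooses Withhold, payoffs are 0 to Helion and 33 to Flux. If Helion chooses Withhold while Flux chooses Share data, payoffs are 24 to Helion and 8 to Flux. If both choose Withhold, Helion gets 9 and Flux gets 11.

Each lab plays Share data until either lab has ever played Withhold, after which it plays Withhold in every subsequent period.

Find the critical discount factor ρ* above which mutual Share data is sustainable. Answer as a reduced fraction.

For Helion: deviation gain 24−13 = 11, per-period punishment loss 13−9 = 4. IC gives ρ ≥ 11/15.
For Flux: gain 7, loss 15 per period, so ρ ≥ 7/22.
The tighter constraint is Helion's, so cooperation needs ρ ≥ 11/15.

11/15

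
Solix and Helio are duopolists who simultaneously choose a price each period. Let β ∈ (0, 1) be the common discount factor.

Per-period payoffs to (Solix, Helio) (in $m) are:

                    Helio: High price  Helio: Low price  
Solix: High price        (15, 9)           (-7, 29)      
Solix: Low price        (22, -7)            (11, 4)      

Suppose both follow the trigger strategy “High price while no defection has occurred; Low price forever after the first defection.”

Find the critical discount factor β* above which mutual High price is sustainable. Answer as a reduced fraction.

4/5

Solix's threshold: (22−15)/(22−11) = 7/11.
Helio's threshold: (29−9)/(29−4) = 4/5.
7/11 < 4/5, so Helio binds and β* = 4/5.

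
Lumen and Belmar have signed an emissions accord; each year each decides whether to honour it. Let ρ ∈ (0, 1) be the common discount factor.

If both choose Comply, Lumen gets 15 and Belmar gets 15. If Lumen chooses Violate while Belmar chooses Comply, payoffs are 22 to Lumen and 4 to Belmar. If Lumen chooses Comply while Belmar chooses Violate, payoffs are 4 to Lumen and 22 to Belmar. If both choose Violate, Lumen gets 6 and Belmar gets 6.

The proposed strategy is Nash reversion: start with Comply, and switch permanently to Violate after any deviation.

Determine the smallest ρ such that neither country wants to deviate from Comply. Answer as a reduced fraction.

7/16

Cooperation forever yields 15 each period: 15/(1−ρ).
Deviating yields 22 once, then 6 forever: 22 + 6ρ/(1−ρ).
No profitable deviation requires 15/(1−ρ) ≥ 22 + 6ρ/(1−ρ).
Multiplying by (1−ρ): 15 ≥ 22(1−ρ) + 6ρ = 22 − 16ρ.
So 16ρ ≥ 7, i.e. ρ ≥ 7/16.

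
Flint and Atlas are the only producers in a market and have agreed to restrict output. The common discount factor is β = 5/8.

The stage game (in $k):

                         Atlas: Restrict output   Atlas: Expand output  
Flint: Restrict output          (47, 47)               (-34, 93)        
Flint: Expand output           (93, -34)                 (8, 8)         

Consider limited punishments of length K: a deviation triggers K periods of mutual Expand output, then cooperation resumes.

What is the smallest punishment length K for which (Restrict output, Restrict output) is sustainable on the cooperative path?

IC: β(1−β^K)/(1−β) ≥ (93−47)/(47−8) = 46/39.
With β = 5/8: need 1 − β^K ≥ 46/39·(1−5/8)/(5/8), i.e. β^K ≤ 0.2923.
Since (5/8)^2 = 0.3906 and (5/8)^3 = 0.2441, the smallest such K is 3.

3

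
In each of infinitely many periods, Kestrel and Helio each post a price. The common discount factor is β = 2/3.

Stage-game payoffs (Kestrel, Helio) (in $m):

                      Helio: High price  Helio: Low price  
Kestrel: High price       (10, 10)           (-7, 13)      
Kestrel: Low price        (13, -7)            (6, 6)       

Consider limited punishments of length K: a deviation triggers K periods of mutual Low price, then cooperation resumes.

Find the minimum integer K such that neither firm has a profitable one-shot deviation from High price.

2

Need Σ_{k=1}^{K} β^k ≥ (13−10)/(10−6) = 0.7500 at β = 2/3.
At K = 1 the sum is 0.6667 < 0.7500; at K = 2 it is 1.1111 ≥ 0.7500.
So the minimum punishment length is K = 2.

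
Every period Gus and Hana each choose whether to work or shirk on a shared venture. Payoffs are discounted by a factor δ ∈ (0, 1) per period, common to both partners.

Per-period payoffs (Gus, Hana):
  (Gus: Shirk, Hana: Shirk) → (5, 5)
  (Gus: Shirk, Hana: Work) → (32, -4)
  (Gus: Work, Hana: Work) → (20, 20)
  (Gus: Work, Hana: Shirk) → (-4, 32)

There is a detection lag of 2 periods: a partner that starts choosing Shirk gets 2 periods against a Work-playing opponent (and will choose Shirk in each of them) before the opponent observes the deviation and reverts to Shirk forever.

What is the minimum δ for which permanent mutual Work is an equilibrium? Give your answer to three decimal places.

0.667

The best deviation is to choose Shirk for all 2 undetected periods, earning 32 each, then 5 forever once detected.
Deviation value: 32(1−δ^2)/(1−δ) + 5δ^2/(1−δ); cooperation value: 20/(1−δ).
IC: 20 ≥ 32(1−δ^2) + 5δ^2 = 32 − 27δ^2.
So δ^2 ≥ 12/27 = 4/9, giving δ ≥ (4/9)^(1/2) ≈ 0.667.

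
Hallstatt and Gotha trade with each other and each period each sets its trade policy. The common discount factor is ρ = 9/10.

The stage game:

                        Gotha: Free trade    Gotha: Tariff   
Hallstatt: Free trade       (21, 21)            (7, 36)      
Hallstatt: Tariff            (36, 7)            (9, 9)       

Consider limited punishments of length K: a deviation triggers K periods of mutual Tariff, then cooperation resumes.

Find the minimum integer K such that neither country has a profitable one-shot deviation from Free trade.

2

No profitable deviation requires (21−9)(ρ+…+ρ^K) ≥ 36−21, i.e. ρ+…+ρ^K ≥ 5/4 ≈ 1.2500.
With ρ = 9/10, the partial sums are K=1: 0.9000, K=2: 1.7100.
K = 2 is the first length at which the sum reaches 1.2500.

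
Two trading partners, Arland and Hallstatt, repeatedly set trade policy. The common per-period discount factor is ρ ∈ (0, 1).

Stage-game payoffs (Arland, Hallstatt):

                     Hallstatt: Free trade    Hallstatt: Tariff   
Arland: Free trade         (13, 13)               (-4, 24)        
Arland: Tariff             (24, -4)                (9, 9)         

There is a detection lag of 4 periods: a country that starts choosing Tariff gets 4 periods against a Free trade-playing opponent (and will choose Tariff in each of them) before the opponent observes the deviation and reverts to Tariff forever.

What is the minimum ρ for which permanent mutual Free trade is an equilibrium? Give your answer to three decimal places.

0.925

A deviator earns 24 for 4 periods, then 9 forever; cooperating earns 13 forever. Multiplying the IC by (1−ρ):
13 ≥ 24(1−ρ^4) + 9ρ^4, so 15·ρ^4 ≥ 11 and ρ^4 ≥ 11/15.
ρ ≥ (11/15)^(1/4) ≈ 0.925.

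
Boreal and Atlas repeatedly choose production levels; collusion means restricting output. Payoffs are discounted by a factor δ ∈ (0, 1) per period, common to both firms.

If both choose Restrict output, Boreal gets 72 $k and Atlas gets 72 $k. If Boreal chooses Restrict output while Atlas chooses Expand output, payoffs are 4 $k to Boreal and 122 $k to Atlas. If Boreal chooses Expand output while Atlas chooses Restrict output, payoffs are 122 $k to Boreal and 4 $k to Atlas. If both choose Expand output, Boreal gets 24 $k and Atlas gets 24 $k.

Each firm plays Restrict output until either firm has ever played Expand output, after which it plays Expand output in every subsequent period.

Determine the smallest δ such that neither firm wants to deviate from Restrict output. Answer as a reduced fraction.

25/49

One-period gain from deviating is 122 − 72 = 50. The loss is 72 − 24 = 48 in every subsequent period, with present value 48·δ/(1−δ).
Deviation is unprofitable when 48·δ/(1−δ) ≥ 50, i.e. δ/(1−δ) ≥ 25/24.
Equivalently δ ≥ 50/(50+48) = 25/49.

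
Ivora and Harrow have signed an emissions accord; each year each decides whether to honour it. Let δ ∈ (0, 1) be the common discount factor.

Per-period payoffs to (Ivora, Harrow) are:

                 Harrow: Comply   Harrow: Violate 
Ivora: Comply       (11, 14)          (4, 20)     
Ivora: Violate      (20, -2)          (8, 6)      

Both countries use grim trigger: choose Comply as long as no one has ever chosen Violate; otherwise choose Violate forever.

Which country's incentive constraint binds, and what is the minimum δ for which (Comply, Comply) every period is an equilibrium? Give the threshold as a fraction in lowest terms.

Ivora; δ ≥ 3/4

For Ivora: deviation gain 20−11 = 9, per-period punishment loss 11−8 = 3. IC gives δ ≥ 9/12 = 3/4.
For Harrow: gain 6, loss 8 per period, so δ ≥ 6/14 = 3/7.
The tighter constraint is Ivora's, so cooperation needs δ ≥ 3/4.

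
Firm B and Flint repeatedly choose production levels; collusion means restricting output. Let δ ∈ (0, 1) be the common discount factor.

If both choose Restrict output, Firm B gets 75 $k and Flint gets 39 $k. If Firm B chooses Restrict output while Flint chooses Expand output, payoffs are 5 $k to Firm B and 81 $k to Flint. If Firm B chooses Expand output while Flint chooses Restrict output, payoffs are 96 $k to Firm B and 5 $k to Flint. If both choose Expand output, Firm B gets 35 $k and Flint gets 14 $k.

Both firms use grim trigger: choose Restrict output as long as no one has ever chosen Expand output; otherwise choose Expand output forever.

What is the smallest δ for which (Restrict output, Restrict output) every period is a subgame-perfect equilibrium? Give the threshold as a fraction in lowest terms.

For Firm B: deviation gain 96−75 = 21, per-period punishment loss 75−35 = 40. IC gives δ ≥ 21/61.
For Flint: gain 42, loss 25 per period, so δ ≥ 42/67.
The tighter constraint is Flint's, so cooperation needs δ ≥ 42/67.

42/67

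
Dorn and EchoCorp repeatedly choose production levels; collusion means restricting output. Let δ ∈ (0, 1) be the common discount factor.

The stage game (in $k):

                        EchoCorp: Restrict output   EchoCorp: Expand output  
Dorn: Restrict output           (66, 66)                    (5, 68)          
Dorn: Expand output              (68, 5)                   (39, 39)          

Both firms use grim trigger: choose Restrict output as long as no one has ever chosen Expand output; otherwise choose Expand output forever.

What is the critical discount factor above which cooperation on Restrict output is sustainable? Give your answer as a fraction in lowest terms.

2/29

Cooperation forever yields 66 each period: 66/(1−δ).
Deviating yields 68 once, then 39 forever: 68 + 39δ/(1−δ).
No profitable deviation requires 66/(1−δ) ≥ 68 + 39δ/(1−δ).
Multiplying by (1−δ): 66 ≥ 68(1−δ) + 39δ = 68 − 29δ.
So 29δ ≥ 2, i.e. δ ≥ 2/29.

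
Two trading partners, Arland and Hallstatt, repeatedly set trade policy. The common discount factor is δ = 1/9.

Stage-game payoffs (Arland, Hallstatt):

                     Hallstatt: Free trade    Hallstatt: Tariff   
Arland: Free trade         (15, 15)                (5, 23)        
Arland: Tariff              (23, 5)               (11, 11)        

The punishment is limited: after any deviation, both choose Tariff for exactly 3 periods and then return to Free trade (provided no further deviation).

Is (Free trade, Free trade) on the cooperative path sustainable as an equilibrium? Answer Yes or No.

No

A one-shot deviation gives 23 now, then 11 for 3 periods, then back to 15.
Gain from deviating: (23−15) today; loss: (15−11) in each of the next 3 periods.
No-deviation condition: (15−11)(δ+…+δ^3) ≥ 23−15, i.e. δ+…+δ^3 ≥ 2.
At δ = 1/9: δ+…+δ^3 = 0.1248 < 2.0000.
So cooperation is not sustainable.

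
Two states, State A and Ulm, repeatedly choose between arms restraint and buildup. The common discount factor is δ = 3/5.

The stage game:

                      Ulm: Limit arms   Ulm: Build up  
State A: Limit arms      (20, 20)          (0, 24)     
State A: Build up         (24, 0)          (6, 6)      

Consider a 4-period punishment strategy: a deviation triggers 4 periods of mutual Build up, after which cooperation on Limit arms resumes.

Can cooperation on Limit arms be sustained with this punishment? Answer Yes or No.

IC: δ+…+δ^4 ≥ (24−20)/(20−6) = 2/7.
At δ = 3/5: partial sum = 1.3056 ≥ 0.2857. Cooperation sustainable.

Yes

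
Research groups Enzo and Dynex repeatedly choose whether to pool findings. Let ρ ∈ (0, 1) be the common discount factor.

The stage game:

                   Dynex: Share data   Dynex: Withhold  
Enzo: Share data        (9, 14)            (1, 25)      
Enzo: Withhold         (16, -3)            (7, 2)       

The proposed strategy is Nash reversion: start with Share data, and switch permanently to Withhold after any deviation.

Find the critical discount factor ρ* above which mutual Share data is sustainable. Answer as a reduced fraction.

Enzo: cooperation gives 9 each period; deviation gives 16 once then 7 forever.
  9/(1−ρ) ≥ 16 + 7ρ/(1−ρ) ⇒ ρ ≥ 7/9.
Dynex: cooperation gives 14 each period; deviation gives 25 once then 2 forever.
  ρ ≥ 11/23.
Both must hold, so the binding constraint is Enzo's: ρ ≥ 7/9.

7/9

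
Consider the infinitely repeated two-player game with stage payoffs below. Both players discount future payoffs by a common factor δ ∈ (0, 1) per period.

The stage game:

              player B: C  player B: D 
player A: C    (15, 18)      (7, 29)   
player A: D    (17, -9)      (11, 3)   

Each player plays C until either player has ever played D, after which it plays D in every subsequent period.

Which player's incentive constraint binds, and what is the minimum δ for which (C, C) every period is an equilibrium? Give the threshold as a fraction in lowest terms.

player A: cooperation gives 15 each period; deviation gives 17 once then 11 forever.
  15/(1−δ) ≥ 17 + 11δ/(1−δ) ⇒ δ ≥ 2/6 = 1/3.
player B: cooperation gives 18 each period; deviation gives 29 once then 3 forever.
  δ ≥ 11/26.
Both must hold, so the binding constraint is player B's: δ ≥ 11/26.

player B; δ ≥ 11/26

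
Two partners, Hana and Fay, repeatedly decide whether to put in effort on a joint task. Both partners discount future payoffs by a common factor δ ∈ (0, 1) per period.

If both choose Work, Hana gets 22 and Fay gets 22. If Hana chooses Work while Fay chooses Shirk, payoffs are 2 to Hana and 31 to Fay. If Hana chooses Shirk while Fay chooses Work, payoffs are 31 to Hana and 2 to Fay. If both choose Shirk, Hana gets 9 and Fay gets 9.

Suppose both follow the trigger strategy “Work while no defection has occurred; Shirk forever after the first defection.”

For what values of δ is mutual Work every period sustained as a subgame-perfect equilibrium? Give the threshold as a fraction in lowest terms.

Under grim trigger the critical discount factor is (T−C)/(T−P) with T = 31, C = 22, P = 9.
δ* = (31−22)/(31−9) = 9/22.

9/22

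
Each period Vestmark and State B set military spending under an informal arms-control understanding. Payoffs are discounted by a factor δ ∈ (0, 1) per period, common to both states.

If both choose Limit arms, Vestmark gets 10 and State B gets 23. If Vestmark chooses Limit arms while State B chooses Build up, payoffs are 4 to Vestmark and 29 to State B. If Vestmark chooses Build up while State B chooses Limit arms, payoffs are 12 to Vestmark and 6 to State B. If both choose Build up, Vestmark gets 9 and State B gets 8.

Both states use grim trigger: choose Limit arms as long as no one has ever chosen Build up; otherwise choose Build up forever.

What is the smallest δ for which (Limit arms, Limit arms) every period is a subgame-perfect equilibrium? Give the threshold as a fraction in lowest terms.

2/3

For Vestmark: deviation gain 12−10 = 2, per-period punishment loss 10−9 = 1. IC gives δ ≥ 2/3.
For State B: gain 6, loss 15 per period, so δ ≥ 6/21 = 2/7.
The tighter constraint is Vestmark's, so cooperation needs δ ≥ 2/3.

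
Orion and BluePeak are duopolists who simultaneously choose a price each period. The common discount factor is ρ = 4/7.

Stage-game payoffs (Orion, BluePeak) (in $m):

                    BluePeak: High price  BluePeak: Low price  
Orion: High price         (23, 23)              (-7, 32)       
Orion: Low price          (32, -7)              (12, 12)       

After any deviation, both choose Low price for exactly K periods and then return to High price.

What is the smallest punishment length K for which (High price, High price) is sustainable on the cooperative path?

Need Σ_{k=1}^{K} ρ^k ≥ (32−23)/(23−12) = 0.8182 at ρ = 4/7.
At K = 1 the sum is 0.5714 < 0.8182; at K = 2 it is 0.8980 ≥ 0.8182.
So the minimum punishment length is K = 2.

2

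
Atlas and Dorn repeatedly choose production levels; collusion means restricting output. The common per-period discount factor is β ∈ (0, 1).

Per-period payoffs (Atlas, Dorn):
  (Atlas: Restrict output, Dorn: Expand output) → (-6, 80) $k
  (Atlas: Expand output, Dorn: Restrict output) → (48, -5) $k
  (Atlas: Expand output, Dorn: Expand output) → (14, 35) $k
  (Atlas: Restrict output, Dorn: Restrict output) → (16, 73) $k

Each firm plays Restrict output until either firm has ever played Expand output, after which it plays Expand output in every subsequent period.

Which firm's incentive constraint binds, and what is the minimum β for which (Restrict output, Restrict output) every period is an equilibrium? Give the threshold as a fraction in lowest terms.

Atlas's threshold: (48−16)/(48−14) = 16/17.
Dorn's threshold: (80−73)/(80−35) = 7/45.
16/17 > 7/45, so Atlas binds and β* = 16/17.

Atlas; β ≥ 16/17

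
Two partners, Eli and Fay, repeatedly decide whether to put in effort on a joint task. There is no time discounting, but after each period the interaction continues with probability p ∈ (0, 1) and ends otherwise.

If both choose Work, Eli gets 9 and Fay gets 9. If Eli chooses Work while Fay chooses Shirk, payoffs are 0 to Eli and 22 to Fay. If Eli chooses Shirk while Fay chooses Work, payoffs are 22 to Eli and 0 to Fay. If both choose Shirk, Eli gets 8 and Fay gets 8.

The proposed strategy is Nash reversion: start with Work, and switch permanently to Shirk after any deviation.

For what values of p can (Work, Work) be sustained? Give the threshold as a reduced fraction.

With no time discounting, the continuation probability p plays the role of the discount factor.
Grim-trigger IC: 9/(1−p) ≥ 22 + 8p/(1−p) ⇒ p ≥ (22−9)/(22−8) = 13/14.

13/14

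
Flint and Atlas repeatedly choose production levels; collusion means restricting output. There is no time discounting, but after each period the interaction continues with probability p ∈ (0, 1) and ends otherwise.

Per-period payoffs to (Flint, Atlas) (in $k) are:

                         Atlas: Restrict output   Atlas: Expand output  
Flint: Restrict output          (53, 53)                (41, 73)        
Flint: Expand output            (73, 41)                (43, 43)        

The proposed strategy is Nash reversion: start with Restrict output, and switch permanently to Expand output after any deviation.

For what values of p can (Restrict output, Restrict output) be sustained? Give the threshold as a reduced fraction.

With no time discounting, the continuation probability p plays the role of the discount factor.
Grim-trigger IC: 53/(1−p) ≥ 73 + 43p/(1−p) ⇒ p ≥ (73−53)/(73−43) = 2/3.

2/3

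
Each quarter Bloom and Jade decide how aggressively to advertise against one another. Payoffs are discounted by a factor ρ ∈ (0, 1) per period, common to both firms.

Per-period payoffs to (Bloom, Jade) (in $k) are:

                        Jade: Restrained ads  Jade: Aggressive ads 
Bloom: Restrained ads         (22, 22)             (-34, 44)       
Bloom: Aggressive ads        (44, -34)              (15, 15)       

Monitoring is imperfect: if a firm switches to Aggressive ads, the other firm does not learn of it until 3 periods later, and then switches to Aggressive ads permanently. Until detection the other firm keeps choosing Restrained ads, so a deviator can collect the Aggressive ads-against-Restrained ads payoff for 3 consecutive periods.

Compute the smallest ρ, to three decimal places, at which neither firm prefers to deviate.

0.912

The best deviation is to choose Aggressive ads for all 3 undetected periods, earning 44 each, then 15 forever once detected.
Deviation value: 44(1−ρ^3)/(1−ρ) + 15ρ^3/(1−ρ); cooperation value: 22/(1−ρ).
IC: 22 ≥ 44(1−ρ^3) + 15ρ^3 = 44 − 29ρ^3.
So ρ^3 ≥ 22/29, giving ρ ≥ (22/29)^(1/3) ≈ 0.912.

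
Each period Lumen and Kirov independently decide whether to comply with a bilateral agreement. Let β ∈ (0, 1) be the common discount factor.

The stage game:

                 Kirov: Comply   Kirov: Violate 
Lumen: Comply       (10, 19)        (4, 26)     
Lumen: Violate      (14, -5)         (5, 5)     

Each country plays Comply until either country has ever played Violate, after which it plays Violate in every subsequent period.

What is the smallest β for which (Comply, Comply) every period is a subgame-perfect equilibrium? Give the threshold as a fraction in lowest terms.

4/9

Lumen: cooperation gives 10 each period; deviation gives 14 once then 5 forever.
  10/(1−β) ≥ 14 + 5β/(1−β) ⇒ β ≥ 4/9.
Kirov: cooperation gives 19 each period; deviation gives 26 once then 5 forever.
  β ≥ 7/21 = 1/3.
Both must hold, so the binding constraint is Lumen's: β ≥ 4/9.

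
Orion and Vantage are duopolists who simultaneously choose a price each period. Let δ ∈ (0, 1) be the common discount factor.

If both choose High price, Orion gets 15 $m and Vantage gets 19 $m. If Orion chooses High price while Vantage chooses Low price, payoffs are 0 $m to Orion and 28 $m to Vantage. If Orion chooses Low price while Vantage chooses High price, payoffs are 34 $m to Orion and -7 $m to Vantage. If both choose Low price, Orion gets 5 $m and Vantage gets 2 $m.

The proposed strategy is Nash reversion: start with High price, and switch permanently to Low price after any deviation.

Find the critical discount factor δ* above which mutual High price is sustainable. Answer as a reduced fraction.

For Orion: deviation gain 34−15 = 19, per-period punishment loss 15−5 = 10. IC gives δ ≥ 19/29.
For Vantage: gain 9, loss 17 per period, so δ ≥ 9/26.
The tighter constraint is Orion's, so cooperation needs δ ≥ 19/29.

19/29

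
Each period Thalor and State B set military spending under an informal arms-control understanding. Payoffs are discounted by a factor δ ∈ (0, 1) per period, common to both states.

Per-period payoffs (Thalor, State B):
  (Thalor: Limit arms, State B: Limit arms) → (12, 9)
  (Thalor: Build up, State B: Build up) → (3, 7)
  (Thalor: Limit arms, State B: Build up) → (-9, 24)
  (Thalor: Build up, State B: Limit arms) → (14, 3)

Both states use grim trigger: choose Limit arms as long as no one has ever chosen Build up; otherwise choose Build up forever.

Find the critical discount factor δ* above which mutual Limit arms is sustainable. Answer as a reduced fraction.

15/17

Thalor's threshold: (14−12)/(14−3) = 2/11.
State B's threshold: (24−9)/(24−7) = 15/17.
2/11 < 15/17, so State B binds and δ* = 15/17.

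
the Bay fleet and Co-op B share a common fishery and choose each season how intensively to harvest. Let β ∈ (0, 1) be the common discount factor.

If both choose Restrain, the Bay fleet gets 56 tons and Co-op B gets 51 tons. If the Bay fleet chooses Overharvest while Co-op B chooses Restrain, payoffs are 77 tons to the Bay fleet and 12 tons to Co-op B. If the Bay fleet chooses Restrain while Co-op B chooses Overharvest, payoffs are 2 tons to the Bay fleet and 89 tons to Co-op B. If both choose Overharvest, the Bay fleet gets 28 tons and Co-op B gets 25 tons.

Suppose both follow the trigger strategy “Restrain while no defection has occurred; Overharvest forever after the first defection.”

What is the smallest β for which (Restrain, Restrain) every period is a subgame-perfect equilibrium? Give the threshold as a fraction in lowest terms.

19/32

the Bay fleet's threshold: (77−56)/(77−28) = 3/7.
Co-op B's threshold: (89−51)/(89−25) = 19/32.
3/7 < 19/32, so Co-op B binds and β* = 19/32.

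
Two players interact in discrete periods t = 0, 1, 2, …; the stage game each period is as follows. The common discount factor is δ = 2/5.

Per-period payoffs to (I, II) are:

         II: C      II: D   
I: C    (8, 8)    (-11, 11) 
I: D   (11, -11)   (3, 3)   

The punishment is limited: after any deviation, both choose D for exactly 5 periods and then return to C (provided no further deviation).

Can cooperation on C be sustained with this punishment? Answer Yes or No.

Yes

IC: δ+…+δ^5 ≥ (11−8)/(8−3) = 3/5.
At δ = 2/5: partial sum = 0.6598 ≥ 0.6000. Cooperation sustainable.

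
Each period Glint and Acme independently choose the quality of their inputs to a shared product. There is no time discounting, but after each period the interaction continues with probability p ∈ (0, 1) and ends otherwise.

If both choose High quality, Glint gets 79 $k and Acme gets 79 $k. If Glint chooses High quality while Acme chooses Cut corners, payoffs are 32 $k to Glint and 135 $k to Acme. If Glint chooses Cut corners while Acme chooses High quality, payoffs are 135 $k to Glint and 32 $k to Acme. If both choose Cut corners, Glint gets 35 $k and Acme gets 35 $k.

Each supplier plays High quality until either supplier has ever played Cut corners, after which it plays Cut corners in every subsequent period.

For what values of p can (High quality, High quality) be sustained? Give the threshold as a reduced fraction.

Expected cooperation value is 79 + p·79 + p²·79 + … = 79/(1−p); deviation gives 135 + p·35/(1−p).
79 ≥ 135(1−p) + 35p ⇒ 100p ≥ 56 ⇒ p ≥ 56/100 = 14/25.

14/25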